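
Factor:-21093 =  - 3^1*79^1*89^1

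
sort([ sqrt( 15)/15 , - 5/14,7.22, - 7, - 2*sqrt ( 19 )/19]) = [- 7, -2 *sqrt( 19)/19, - 5/14,  sqrt( 15)/15,7.22] 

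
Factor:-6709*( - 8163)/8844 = 18255189/2948=2^(  -  2)*3^1*11^( - 1) * 67^(  -  1)*907^1*6709^1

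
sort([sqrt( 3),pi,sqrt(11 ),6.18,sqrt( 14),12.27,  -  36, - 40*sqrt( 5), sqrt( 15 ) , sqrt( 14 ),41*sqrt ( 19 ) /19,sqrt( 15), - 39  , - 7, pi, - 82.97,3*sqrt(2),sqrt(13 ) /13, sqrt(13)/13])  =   [ - 40 *sqrt( 5), - 82.97, - 39, - 36, - 7,sqrt( 13 )/13,sqrt( 13)/13 , sqrt(3), pi  ,  pi,sqrt( 11),sqrt( 14 ), sqrt ( 14 ), sqrt(15 )  ,  sqrt( 15),3* sqrt(2),6.18,  41* sqrt( 19 )/19 , 12.27 ]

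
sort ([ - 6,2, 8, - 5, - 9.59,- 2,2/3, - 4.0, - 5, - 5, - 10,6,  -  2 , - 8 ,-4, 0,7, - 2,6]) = [ - 10,-9.59, - 8, - 6, - 5, - 5, - 5,-4.0, - 4, - 2, -2,-2, 0,2/3 , 2,6, 6,7,8] 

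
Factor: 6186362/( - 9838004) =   -  2^( - 1 )*7^1*11^(-1)*13^1*19^1*37^(- 1)*1789^1*6043^(-1 ) = - 3093181/4919002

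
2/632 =1/316 = 0.00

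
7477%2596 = 2285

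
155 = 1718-1563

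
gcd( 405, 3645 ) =405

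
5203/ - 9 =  - 579 + 8/9 = - 578.11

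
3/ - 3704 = -1 + 3701/3704 = - 0.00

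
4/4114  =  2/2057 = 0.00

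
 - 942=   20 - 962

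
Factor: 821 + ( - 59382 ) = - 58561 = - 157^1*373^1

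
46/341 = 46/341 = 0.13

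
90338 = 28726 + 61612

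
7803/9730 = 7803/9730=0.80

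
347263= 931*373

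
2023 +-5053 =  - 3030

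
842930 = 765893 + 77037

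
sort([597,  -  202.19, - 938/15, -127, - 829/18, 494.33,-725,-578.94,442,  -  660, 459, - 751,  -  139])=[ - 751, - 725, - 660,-578.94,-202.19,-139, - 127, - 938/15,  -  829/18,  442,459,494.33,597]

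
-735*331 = -243285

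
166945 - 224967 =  - 58022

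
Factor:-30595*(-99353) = 3039705035 = 5^1*29^1*73^1*211^1*1361^1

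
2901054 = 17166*169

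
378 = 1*378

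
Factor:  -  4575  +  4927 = 352 = 2^5*11^1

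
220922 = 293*754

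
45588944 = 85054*536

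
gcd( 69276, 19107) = 3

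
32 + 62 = 94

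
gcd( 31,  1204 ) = 1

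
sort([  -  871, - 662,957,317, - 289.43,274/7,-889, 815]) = [ - 889, - 871, - 662,-289.43, 274/7, 317,815, 957 ]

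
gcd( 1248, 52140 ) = 12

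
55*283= 15565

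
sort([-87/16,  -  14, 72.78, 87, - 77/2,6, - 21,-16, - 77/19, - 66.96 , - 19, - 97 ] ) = [ - 97, - 66.96,- 77/2, - 21,-19, - 16, - 14,- 87/16, - 77/19,  6, 72.78,87]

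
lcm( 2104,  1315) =10520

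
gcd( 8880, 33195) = 15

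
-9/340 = -1 + 331/340 = -0.03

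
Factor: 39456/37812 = 24/23  =  2^3 * 3^1*23^( - 1)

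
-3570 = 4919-8489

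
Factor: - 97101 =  - 3^2*10789^1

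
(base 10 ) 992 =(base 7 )2615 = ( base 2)1111100000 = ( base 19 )2E4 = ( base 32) V0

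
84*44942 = 3775128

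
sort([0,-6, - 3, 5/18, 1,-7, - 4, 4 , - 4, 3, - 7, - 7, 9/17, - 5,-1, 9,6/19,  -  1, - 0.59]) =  [ - 7,-7,-7, - 6, - 5, - 4, -4,-3, - 1 , - 1,  -  0.59, 0, 5/18,6/19, 9/17, 1,3,4, 9] 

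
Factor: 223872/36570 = 704/115 = 2^6* 5^( - 1)*11^1*23^(-1)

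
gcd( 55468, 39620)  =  7924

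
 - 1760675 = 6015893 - 7776568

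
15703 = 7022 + 8681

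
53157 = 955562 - 902405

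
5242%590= 522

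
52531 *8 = 420248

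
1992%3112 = 1992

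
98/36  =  2 + 13/18 = 2.72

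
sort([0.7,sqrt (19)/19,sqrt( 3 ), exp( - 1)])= [ sqrt ( 19 ) /19, exp( - 1 ),0.7  ,  sqrt(3)]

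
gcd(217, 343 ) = 7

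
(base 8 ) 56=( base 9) 51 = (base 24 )1M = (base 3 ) 1201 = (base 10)46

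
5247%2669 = 2578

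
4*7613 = 30452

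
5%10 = 5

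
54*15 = 810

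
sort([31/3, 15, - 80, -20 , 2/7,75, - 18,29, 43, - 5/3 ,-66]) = [ - 80, - 66 , -20 , - 18,-5/3 , 2/7, 31/3,15 , 29, 43, 75 ] 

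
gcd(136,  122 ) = 2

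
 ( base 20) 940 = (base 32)3j0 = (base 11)2846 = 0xE60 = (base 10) 3680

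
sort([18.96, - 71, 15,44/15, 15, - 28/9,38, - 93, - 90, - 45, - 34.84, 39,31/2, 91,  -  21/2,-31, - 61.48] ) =[ - 93, - 90, - 71, - 61.48,-45,-34.84,-31, - 21/2, - 28/9, 44/15,15,15,31/2, 18.96,38,39, 91]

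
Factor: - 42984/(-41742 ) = 2^2*199^1* 773^(-1) = 796/773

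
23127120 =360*64242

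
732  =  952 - 220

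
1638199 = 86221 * 19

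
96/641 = 96/641 = 0.15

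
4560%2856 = 1704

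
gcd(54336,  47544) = 6792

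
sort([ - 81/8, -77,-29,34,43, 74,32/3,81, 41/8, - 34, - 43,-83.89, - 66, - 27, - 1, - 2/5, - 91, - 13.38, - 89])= [  -  91, - 89, - 83.89, - 77, - 66, - 43, - 34, - 29, - 27, - 13.38,-81/8, - 1, -2/5, 41/8,32/3,  34,43, 74, 81 ] 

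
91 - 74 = 17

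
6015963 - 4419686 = 1596277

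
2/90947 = 2/90947 = 0.00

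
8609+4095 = 12704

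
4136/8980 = 1034/2245 =0.46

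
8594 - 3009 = 5585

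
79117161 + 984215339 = 1063332500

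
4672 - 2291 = 2381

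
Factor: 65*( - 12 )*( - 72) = 56160 = 2^5*3^3 *5^1 * 13^1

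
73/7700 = 73/7700 = 0.01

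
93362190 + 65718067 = 159080257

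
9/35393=9/35393=0.00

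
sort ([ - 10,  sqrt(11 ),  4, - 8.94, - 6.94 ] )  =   [ - 10, - 8.94 , - 6.94 , sqrt( 11 ),4 ] 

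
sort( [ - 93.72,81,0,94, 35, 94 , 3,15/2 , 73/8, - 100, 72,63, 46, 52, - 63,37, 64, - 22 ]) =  [ -100, - 93.72, - 63, - 22, 0,  3, 15/2, 73/8,35, 37, 46, 52,63,64, 72,  81, 94, 94]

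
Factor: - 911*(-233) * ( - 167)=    -167^1*233^1* 911^1 = -35447921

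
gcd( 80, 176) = 16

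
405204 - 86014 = 319190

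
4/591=4/591 =0.01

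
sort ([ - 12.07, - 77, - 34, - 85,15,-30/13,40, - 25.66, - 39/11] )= [ - 85,-77, - 34,-25.66, - 12.07,-39/11,-30/13, 15,40 ] 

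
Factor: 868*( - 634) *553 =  - 304322536 = - 2^3*7^2*31^1*79^1*317^1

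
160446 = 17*9438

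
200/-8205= - 1+1601/1641 = - 0.02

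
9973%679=467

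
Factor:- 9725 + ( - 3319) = -13044 = - 2^2*3^1 *1087^1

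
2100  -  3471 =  - 1371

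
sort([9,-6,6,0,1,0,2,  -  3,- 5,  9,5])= [ - 6, - 5, - 3,0, 0, 1,2,  5,6, 9 , 9 ]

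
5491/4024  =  5491/4024 = 1.36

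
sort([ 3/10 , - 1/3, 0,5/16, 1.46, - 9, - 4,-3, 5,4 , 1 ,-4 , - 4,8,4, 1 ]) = [ - 9, - 4,- 4,- 4, - 3,-1/3, 0 , 3/10, 5/16, 1, 1,1.46,4, 4, 5,8] 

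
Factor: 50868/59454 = 2^1*157^1*367^( - 1) = 314/367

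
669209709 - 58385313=610824396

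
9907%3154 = 445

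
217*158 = 34286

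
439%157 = 125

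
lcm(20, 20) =20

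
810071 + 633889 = 1443960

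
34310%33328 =982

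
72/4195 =72/4195 = 0.02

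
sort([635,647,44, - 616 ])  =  [ - 616, 44, 635, 647]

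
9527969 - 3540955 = 5987014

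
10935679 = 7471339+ 3464340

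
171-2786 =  - 2615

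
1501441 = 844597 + 656844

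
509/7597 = 509/7597 = 0.07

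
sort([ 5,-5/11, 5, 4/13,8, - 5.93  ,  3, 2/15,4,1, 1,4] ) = [  -  5.93, - 5/11, 2/15,  4/13, 1,1, 3, 4, 4, 5, 5, 8]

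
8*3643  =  29144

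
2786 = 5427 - 2641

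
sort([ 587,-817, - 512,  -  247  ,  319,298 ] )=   [ - 817, - 512, - 247,298 , 319, 587]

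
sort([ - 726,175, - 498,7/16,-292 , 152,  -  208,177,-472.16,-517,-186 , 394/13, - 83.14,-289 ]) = [ - 726,-517, - 498, -472.16, - 292, - 289,-208, - 186,-83.14,7/16,394/13 , 152,175, 177 ]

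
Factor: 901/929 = 17^1*53^1*929^( - 1 ) 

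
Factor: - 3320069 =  - 31^1*107099^1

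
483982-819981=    - 335999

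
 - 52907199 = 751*( - 70449)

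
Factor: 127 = 127^1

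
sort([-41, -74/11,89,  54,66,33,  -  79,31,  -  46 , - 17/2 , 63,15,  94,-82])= [-82, - 79, - 46, - 41, - 17/2, -74/11,15, 31, 33, 54,63, 66 , 89,94 ] 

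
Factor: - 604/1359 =  -  2^2 * 3^( - 2 )=- 4/9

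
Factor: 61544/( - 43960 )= - 5^(-1 )*7^1 = - 7/5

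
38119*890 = 33925910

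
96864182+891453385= 988317567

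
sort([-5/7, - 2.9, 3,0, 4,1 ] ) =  [ - 2.9,- 5/7,0, 1,3,4]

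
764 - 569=195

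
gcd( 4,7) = 1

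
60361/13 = 4643 + 2/13 = 4643.15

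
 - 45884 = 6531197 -6577081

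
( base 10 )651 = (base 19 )1f5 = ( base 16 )28B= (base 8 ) 1213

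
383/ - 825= -383/825 = - 0.46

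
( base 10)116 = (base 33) 3H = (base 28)44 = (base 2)1110100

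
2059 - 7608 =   -  5549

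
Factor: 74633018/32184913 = 2^1 *31^( - 1 )*59^ ( - 1 )*17597^ ( - 1) * 37316509^1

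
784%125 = 34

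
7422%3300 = 822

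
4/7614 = 2/3807 = 0.00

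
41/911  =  41/911 = 0.05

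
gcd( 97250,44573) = 1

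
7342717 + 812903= 8155620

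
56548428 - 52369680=4178748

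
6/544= 3/272 = 0.01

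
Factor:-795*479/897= -5^1*13^(  -  1)*23^( - 1)*53^1*479^1  =  - 126935/299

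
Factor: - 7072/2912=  - 17/7 = - 7^( - 1)*17^1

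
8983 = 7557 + 1426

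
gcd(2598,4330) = 866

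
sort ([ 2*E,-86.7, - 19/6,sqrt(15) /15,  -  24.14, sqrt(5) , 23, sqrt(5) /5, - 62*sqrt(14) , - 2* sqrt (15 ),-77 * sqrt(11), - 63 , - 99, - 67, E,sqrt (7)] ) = [ - 77 * sqrt(11 ) , - 62*sqrt( 14), - 99, - 86.7, - 67, - 63 ,-24.14 ,-2*sqrt(15),-19/6 , sqrt(15) /15,sqrt(5) /5, sqrt( 5 ), sqrt(7), E, 2*E,23 ]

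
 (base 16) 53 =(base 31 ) 2L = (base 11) 76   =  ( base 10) 83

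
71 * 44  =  3124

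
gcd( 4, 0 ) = 4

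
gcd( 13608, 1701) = 1701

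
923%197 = 135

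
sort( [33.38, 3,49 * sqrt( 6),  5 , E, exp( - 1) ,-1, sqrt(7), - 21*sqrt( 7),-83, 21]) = [ - 83 , - 21*sqrt( 7),  -  1, exp(-1),sqrt(7), E,3, 5,21,33.38,  49*sqrt (6 ) ] 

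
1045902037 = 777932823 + 267969214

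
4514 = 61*74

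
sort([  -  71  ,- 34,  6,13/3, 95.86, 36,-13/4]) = [-71, - 34, - 13/4, 13/3, 6,  36, 95.86]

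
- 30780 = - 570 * 54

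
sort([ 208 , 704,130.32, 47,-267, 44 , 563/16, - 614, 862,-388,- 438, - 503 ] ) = [ -614,  -  503,-438, - 388,  -  267, 563/16 , 44, 47,130.32,208, 704, 862 ]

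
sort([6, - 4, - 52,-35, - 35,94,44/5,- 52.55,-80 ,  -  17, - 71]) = [ - 80, - 71, - 52.55, -52 ,-35, - 35, - 17, - 4,6,44/5 , 94 ]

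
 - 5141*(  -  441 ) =2267181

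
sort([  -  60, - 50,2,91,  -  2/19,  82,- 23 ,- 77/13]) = [ - 60,-50,-23, - 77/13, - 2/19,2,82 , 91] 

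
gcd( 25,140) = 5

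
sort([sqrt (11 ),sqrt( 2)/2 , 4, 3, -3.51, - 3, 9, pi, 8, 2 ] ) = [ - 3.51, - 3,sqrt(2 )/2, 2,3,pi, sqrt( 11 ), 4,8 , 9 ] 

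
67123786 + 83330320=150454106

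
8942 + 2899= 11841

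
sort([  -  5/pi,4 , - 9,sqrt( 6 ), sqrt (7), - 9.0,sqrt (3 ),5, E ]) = [ - 9 , - 9.0, - 5/pi,sqrt( 3 ), sqrt( 6 ), sqrt(7 ),E , 4, 5] 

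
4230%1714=802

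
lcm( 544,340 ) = 2720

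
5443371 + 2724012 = 8167383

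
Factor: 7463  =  17^1*439^1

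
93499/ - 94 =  - 93499/94 = -994.67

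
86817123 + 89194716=176011839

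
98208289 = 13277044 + 84931245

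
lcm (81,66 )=1782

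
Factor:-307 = -307^1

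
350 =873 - 523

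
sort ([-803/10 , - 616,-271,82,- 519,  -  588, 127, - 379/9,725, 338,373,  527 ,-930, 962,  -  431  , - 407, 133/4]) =[ - 930, - 616, - 588,-519, - 431, - 407, - 271, - 803/10,- 379/9,133/4,82, 127,338,373 , 527, 725 , 962 ]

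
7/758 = 7/758 =0.01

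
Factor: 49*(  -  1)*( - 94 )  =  2^1*7^2*47^1 = 4606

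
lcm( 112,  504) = 1008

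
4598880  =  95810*48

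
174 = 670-496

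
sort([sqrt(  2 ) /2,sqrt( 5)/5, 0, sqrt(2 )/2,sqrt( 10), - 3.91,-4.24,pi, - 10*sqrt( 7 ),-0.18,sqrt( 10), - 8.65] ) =[ - 10*sqrt( 7 ), - 8.65,  -  4.24, - 3.91 , - 0.18,0,  sqrt( 5 ) /5,sqrt (2 )/2,sqrt( 2 )/2,pi , sqrt( 10),  sqrt( 10)]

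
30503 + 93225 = 123728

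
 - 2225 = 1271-3496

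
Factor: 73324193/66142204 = 2^ (-2)*23^ ( - 1)*73^1*718937^ ( - 1) * 1004441^1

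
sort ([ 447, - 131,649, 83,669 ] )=[ - 131, 83, 447,  649,  669 ] 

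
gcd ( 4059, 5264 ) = 1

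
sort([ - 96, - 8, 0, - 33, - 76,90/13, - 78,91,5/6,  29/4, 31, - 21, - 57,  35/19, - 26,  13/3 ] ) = [ - 96,-78, - 76, - 57, - 33,-26, - 21, - 8,0 , 5/6,35/19,13/3,90/13,29/4,31,91 ]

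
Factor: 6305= 5^1 *13^1*97^1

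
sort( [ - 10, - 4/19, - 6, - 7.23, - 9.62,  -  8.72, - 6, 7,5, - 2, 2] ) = [ - 10, - 9.62, - 8.72, - 7.23, - 6 , - 6, - 2, - 4/19, 2, 5, 7 ] 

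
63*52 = 3276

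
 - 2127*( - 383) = 814641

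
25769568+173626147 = 199395715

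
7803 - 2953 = 4850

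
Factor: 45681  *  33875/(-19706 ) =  - 1547443875/19706= -2^(-1 ) *3^1*5^3*59^( -1)* 167^(-1)*271^1  *  15227^1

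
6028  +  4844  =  10872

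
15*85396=1280940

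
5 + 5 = 10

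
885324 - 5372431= - 4487107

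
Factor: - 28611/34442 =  - 2^( - 1 ) * 3^2* 11^1 * 17^1 * 1013^( - 1 )=- 1683/2026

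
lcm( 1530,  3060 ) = 3060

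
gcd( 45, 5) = 5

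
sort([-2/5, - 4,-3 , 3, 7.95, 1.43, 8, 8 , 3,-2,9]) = [-4, - 3,-2,- 2/5, 1.43, 3, 3,7.95,8  ,  8, 9]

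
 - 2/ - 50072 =1/25036 = 0.00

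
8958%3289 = 2380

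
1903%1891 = 12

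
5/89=5/89 = 0.06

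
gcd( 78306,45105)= 93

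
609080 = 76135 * 8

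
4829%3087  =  1742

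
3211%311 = 101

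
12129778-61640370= - 49510592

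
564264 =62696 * 9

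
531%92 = 71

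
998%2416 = 998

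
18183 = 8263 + 9920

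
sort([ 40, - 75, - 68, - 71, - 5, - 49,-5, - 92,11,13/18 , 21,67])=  [ - 92, - 75, - 71, - 68, - 49, - 5, - 5,13/18,11, 21, 40, 67 ] 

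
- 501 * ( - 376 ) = 188376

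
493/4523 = 493/4523=0.11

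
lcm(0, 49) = 0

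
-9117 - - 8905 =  - 212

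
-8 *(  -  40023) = 320184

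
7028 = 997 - -6031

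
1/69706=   1/69706 = 0.00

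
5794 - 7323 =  - 1529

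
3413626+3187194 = 6600820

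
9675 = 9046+629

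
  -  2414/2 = - 1207 = - 1207.00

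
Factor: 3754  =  2^1*1877^1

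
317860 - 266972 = 50888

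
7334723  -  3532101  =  3802622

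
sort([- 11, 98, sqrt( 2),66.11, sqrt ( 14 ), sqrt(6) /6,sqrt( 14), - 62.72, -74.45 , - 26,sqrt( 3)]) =[ - 74.45, - 62.72,-26, - 11 , sqrt( 6)/6,sqrt (2 ) , sqrt( 3),sqrt( 14),sqrt(14), 66.11,98]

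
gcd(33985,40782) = 6797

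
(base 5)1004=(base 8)201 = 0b10000001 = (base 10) 129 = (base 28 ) 4H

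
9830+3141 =12971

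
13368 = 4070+9298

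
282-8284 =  - 8002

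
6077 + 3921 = 9998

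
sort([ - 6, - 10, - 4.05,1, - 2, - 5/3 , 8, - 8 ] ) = [-10,-8, - 6,-4.05 , - 2, - 5/3, 1,8 ]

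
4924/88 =1231/22 =55.95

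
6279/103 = 60 + 99/103 = 60.96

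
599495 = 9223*65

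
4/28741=4/28741 = 0.00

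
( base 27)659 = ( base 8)10646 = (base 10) 4518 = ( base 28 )5LA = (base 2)1000110100110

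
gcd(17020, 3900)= 20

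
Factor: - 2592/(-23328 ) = 1/9 = 3^( - 2) 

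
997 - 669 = 328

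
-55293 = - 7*7899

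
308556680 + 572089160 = 880645840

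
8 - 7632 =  - 7624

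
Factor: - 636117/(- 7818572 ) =2^( - 2)*3^1*17^( - 1)*31^ ( - 1)*3709^(-1)*212039^1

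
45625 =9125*5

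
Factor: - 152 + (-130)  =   - 2^1*3^1 * 47^1 = - 282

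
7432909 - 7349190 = 83719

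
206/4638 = 103/2319 = 0.04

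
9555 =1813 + 7742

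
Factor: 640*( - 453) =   -  2^7*3^1 * 5^1*151^1  =  - 289920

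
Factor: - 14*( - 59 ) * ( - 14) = - 11564 =- 2^2*7^2*59^1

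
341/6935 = 341/6935 = 0.05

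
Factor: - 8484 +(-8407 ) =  - 7^1  *  19^1*127^1 = - 16891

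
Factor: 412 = 2^2*103^1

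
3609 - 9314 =- 5705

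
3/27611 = 3/27611  =  0.00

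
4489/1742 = 2+ 15/26  =  2.58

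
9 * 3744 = 33696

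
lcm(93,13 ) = 1209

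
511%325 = 186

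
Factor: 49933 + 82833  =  2^1 *66383^1 = 132766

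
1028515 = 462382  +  566133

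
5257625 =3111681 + 2145944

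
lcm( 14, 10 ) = 70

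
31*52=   1612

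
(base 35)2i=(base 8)130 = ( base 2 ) 1011000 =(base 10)88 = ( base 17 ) 53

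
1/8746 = 1/8746 = 0.00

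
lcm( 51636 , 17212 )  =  51636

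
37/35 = 1  +  2/35= 1.06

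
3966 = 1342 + 2624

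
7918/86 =92 + 3/43 =92.07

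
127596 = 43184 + 84412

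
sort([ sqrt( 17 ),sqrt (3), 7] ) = [sqrt( 3 ),  sqrt (17 ),7] 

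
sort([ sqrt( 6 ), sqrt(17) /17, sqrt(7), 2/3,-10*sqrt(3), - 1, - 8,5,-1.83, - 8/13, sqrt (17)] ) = [ - 10*sqrt( 3), - 8, - 1.83, - 1, - 8/13,sqrt(17)/17 , 2/3,sqrt( 6),  sqrt(7), sqrt ( 17 ), 5] 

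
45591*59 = 2689869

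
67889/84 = 67889/84 = 808.20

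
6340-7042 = -702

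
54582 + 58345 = 112927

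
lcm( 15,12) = 60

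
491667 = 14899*33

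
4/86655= 4/86655 = 0.00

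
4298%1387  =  137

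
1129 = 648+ 481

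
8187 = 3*2729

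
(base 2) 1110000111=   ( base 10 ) 903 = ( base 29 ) 124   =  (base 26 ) 18J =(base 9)1213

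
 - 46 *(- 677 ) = 31142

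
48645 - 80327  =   - 31682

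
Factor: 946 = 2^1*11^1*43^1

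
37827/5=7565 + 2/5=7565.40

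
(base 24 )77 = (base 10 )175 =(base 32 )5F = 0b10101111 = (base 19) 94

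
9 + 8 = 17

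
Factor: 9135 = 3^2*5^1*7^1*29^1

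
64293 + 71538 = 135831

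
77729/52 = 1494+41/52 = 1494.79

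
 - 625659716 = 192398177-818057893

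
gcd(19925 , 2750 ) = 25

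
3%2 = 1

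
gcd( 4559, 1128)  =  47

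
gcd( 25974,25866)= 54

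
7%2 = 1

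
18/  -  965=  -  1 + 947/965=- 0.02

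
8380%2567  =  679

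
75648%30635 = 14378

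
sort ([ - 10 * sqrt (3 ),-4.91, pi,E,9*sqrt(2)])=[-10 * sqrt (3) ,-4.91, E, pi,9*sqrt( 2 ) ] 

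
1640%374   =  144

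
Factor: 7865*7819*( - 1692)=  - 104051968020= - 2^2*3^2*5^1*7^1*11^2*13^1*47^1*1117^1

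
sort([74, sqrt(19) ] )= [ sqrt( 19 ), 74 ]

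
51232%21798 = 7636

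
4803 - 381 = 4422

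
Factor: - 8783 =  - 8783^1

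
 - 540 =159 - 699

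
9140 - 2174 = 6966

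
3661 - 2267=1394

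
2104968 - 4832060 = -2727092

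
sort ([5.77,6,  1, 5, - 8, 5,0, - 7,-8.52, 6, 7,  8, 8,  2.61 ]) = [ - 8.52, - 8, - 7, 0, 1, 2.61,5,  5, 5.77,  6,  6,  7, 8,  8 ]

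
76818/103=76818/103=745.81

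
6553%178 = 145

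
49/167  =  49/167 = 0.29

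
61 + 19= 80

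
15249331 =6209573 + 9039758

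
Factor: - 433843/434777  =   - 929/931 =- 7^( - 2 )*19^ (- 1 )* 929^1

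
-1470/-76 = 735/38 = 19.34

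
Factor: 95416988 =2^2*17^1*1031^1*1361^1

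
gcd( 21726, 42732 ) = 18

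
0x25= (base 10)37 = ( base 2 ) 100101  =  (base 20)1H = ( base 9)41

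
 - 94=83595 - 83689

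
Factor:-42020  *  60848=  - 2556832960 =- 2^6*5^1*11^1 * 191^1 * 3803^1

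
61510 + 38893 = 100403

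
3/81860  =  3/81860 = 0.00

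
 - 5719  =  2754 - 8473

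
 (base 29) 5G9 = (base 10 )4678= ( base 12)285a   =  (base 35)3SN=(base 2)1001001000110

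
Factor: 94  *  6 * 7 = 2^2 * 3^1 * 7^1*47^1 = 3948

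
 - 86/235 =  - 86/235=- 0.37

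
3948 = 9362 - 5414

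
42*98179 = 4123518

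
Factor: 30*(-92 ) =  - 2^3 * 3^1 * 5^1* 23^1 = -  2760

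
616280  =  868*710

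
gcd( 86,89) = 1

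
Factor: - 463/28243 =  - 61^( - 1) = - 1/61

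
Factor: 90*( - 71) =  - 6390 = - 2^1 *3^2*5^1*71^1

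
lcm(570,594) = 56430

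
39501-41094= - 1593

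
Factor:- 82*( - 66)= 2^2*3^1*11^1*41^1 = 5412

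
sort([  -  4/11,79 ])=[ - 4/11, 79 ]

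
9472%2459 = 2095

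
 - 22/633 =  -  1+611/633  =  - 0.03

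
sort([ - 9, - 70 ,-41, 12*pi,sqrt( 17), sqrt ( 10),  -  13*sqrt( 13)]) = [-70, - 13*sqrt (13),-41,  -  9,  sqrt (10),sqrt(17 ),12*pi ]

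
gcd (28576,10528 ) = 1504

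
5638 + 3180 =8818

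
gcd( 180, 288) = 36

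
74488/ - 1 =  - 74488/1 = - 74488.00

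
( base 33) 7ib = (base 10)8228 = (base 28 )ADO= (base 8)20044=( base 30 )948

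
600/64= 75/8=9.38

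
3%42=3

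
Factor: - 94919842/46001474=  -29^1*59^(-1)*97^ (-1 )*4019^(-1)*1636549^1 = -  47459921/23000737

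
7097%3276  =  545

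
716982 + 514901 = 1231883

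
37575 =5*7515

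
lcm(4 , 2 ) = 4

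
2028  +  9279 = 11307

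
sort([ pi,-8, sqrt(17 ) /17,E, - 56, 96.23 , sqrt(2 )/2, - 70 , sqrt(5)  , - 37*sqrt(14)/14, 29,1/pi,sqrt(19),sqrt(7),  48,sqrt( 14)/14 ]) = [- 70 , - 56, - 37 * sqrt( 14)/14, - 8, sqrt(17) /17, sqrt(14 ) /14 , 1/pi,  sqrt(2)/2,sqrt(5), sqrt(7 ),E, pi, sqrt(19), 29, 48,96.23]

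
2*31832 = 63664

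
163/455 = 163/455 = 0.36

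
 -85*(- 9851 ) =837335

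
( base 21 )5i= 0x7b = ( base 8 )173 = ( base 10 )123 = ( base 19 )69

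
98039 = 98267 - 228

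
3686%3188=498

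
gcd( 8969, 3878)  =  1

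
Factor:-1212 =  - 2^2*3^1 * 101^1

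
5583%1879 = 1825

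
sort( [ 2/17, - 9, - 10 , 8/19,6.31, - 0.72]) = [- 10, -9, - 0.72,  2/17,8/19,  6.31]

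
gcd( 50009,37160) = 1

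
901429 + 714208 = 1615637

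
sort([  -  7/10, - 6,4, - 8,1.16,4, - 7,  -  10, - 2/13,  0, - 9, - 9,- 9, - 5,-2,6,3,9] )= [-10, - 9,-9, - 9,-8,-7, - 6, - 5, - 2 , - 7/10,-2/13, 0, 1.16,3 , 4,  4,6, 9]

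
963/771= 321/257 = 1.25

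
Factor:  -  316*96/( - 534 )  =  5056/89 = 2^6*79^1*89^( - 1 )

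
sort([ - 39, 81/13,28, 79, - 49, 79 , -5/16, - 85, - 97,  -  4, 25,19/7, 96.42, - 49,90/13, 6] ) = [ - 97,-85 , - 49, - 49, - 39,-4, - 5/16,19/7, 6,81/13 , 90/13,25, 28,79,79,96.42]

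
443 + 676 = 1119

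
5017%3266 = 1751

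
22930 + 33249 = 56179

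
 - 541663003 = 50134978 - 591797981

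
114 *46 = 5244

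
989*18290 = 18088810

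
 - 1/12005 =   -  1/12005 = - 0.00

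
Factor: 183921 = 3^1 * 101^1*607^1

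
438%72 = 6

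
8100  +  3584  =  11684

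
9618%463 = 358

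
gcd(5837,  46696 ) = 5837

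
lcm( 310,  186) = 930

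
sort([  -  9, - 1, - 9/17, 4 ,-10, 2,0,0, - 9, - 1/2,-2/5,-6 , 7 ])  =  [ - 10, - 9, - 9, - 6, - 1, - 9/17, - 1/2, - 2/5, 0, 0,2,4, 7]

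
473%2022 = 473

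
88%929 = 88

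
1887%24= 15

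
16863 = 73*231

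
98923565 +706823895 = 805747460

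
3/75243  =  1/25081 = 0.00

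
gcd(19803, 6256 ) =23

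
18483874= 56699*326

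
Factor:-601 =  - 601^1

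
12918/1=12918 = 12918.00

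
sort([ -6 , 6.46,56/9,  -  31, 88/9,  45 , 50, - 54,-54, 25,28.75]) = [ - 54, - 54, - 31, - 6, 56/9, 6.46,88/9, 25 , 28.75,45 , 50] 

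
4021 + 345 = 4366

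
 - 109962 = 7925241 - 8035203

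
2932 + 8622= 11554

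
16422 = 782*21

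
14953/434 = 34+197/434 = 34.45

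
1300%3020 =1300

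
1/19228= 1/19228 = 0.00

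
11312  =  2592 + 8720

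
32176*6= 193056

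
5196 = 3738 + 1458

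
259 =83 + 176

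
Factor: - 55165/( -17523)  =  3^( - 3) * 5^1*17^1 = 85/27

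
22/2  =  11 = 11.00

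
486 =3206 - 2720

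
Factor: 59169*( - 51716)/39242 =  - 2^1*3^1*11^2 * 163^1*1847^1*2803^( - 1) = - 218570286/2803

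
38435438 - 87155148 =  - 48719710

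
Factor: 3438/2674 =3^2*7^ ( -1 ) =9/7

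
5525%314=187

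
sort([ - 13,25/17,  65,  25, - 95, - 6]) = [-95 , - 13,- 6 , 25/17,25, 65 ]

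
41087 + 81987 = 123074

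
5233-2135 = 3098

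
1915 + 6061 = 7976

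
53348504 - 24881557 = 28466947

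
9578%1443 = 920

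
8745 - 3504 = 5241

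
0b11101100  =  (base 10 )236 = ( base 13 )152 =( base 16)EC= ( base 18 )d2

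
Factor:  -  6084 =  - 2^2 * 3^2*13^2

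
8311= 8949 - 638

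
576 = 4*144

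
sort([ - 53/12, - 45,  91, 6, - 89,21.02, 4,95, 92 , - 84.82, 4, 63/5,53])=[ - 89, - 84.82, - 45, - 53/12, 4, 4, 6,  63/5,21.02, 53, 91, 92, 95]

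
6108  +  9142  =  15250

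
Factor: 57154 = 2^1 * 17^1*41^2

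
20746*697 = 14459962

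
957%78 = 21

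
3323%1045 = 188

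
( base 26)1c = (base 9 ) 42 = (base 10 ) 38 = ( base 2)100110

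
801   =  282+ 519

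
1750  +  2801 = 4551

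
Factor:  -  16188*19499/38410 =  - 157824906/19205 = -  2^1 * 3^1* 5^( - 1)* 17^1*19^1 * 23^( - 1)*31^1*37^1*71^1*167^( - 1)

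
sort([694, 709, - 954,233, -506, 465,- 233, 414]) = [ - 954 ,  -  506,- 233 , 233,414, 465, 694, 709 ]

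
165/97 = 1 + 68/97 = 1.70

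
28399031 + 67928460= 96327491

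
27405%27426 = 27405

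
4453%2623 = 1830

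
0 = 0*668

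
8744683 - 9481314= - 736631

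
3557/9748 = 3557/9748 = 0.36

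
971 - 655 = 316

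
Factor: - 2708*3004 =-2^4*677^1 * 751^1  =  -8134832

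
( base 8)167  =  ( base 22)59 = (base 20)5J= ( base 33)3k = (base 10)119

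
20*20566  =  411320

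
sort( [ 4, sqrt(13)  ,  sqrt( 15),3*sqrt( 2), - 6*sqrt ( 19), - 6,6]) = [ - 6*sqrt ( 19), - 6,sqrt(13), sqrt (15),4, 3*sqrt(2),6]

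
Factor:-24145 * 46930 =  - 1133124850= - 2^1*5^2 * 11^1*13^1*19^2*439^1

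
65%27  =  11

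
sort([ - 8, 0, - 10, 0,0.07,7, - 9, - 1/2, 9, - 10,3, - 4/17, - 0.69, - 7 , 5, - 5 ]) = [ - 10, - 10, - 9 , - 8, - 7, - 5, - 0.69, - 1/2, - 4/17  ,  0,0, 0.07, 3, 5, 7, 9 ]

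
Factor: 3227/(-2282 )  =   - 461/326=- 2^( - 1 )*163^( - 1)*461^1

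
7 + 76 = 83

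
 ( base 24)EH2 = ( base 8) 20432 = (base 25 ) DDO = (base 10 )8474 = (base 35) 6W4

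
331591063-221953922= 109637141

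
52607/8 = 6575  +  7/8=   6575.88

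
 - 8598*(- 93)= 799614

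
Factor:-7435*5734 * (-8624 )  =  367660868960  =  2^5*5^1*7^2*11^1 * 47^1*61^1*1487^1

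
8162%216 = 170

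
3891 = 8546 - 4655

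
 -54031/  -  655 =82+321/655 =82.49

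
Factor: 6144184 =2^3*43^1*53^1*337^1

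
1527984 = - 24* ( - 63666)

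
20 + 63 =83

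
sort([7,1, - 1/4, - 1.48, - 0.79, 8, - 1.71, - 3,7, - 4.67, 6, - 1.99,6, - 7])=[-7,-4.67, - 3, - 1.99,  -  1.71, - 1.48,-0.79, - 1/4,1,6 , 6, 7,7,8] 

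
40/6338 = 20/3169 =0.01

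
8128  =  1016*8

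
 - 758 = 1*( -758)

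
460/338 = 230/169 = 1.36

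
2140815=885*2419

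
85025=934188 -849163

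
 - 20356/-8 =5089/2 = 2544.50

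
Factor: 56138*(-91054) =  -2^2*53^1*859^1*28069^1 = - 5111589452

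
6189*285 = 1763865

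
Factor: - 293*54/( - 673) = 15822/673 = 2^1*3^3*293^1*673^( -1)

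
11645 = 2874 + 8771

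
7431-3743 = 3688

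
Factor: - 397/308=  - 2^( - 2)*7^( - 1 )*11^( - 1)*397^1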